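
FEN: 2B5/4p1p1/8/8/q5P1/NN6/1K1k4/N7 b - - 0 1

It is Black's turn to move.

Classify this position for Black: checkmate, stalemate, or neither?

Black to move; black king on d2.
In check: yes, from the white knight on b3.
King squares — c1: attacked by Kb2; d1: available; e1: available; c2: attacked by Na1; e2: available; c3: attacked by Kb2; d3: available; e3: available.
Legal moves for Black: Ke3, Kd3, Ke2, Ke1, Kd1, Qxb3+.
Black is in check but has 6 legal moves → neither.

neither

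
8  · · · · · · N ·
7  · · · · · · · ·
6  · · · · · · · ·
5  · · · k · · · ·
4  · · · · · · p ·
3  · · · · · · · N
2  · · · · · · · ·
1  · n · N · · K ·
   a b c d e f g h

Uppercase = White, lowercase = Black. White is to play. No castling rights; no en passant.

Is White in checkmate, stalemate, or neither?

neither

White to move; white king on g1.
In check: no.
Legal moves for White: Ne7+, Nh6, Nf6+, Ng5, Nf4+, Nhf2, Kh2, Kg2, Kf2, Kh1, Kf1, Ne3+, Nc3+, Ndf2, Nb2.
White has 15 legal moves and is not in check → neither.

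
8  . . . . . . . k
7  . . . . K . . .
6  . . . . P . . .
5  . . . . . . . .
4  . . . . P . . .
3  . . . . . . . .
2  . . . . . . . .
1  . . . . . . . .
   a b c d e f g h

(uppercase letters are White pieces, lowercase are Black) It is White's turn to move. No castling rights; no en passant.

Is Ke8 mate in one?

no

After Ke8: black king on h8; in check: no.
Black is not in check, so this cannot be checkmate.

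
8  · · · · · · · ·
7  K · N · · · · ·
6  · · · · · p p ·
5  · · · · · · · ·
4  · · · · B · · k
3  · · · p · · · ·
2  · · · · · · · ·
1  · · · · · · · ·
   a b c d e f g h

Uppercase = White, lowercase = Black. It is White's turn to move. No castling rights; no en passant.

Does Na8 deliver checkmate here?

no

After Na8: black king on h4; in check: no.
Black is not in check, so this cannot be checkmate.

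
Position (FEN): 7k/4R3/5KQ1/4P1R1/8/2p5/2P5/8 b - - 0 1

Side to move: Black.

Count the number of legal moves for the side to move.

0

Black to move; king on h8.
In check: no.
Legal moves: none.
Count: 0.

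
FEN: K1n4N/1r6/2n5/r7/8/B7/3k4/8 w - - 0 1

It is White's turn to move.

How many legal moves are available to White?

1

White to move; king on a8.
In check: yes, from the black rook on a5.
Legal moves: Kxb7.
Count: 1.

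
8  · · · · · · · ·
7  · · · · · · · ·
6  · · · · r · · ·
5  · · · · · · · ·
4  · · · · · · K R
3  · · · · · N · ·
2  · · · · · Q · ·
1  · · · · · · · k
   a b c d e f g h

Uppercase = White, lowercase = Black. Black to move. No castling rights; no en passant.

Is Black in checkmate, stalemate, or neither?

checkmate

Black to move; black king on h1.
In check: yes, from the white rook on h4.
King squares — g1: attacked by Qf2; g2: attacked by Qf2; h2: attacked by Qf2.
Legal moves for Black: none.
In check with no legal moves → checkmate.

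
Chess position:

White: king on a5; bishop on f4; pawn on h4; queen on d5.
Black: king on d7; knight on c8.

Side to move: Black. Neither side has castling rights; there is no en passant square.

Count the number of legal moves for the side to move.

3

Black to move; king on d7.
In check: yes, from the white queen on d5.
Legal moves: Ke8, Ke7, Nd6.
Count: 3.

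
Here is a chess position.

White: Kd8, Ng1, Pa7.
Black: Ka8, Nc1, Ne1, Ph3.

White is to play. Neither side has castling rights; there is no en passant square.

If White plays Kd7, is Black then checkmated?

After Kd7: black king on a8; in check: no.
Black is not in check, so this cannot be checkmate.

no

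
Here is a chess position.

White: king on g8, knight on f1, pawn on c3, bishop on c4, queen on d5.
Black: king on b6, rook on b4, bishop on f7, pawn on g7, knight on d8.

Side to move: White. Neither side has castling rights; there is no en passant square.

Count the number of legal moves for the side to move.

White to move; king on g8.
In check: yes, from the black bishop on f7.
Legal moves: Kh8, Kf8, Kh7, Kxg7, Qxf7.
Count: 5.

5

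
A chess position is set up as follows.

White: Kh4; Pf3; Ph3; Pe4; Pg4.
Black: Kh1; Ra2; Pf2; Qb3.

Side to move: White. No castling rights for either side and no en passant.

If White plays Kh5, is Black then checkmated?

After Kh5: black king on h1; in check: no.
Black is not in check, so this cannot be checkmate.

no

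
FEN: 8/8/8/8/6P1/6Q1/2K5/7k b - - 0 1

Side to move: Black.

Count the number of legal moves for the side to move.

0

Black to move; king on h1.
In check: no.
Legal moves: none.
Count: 0.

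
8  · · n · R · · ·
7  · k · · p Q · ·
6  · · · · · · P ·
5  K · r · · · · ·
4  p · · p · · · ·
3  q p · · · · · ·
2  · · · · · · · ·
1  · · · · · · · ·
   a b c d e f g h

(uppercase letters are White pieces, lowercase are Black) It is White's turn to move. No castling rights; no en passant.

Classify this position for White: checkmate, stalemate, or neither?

White to move; white king on a5.
In check: yes, from the black rook on c5.
King squares — a4: attacked by Qa3; b4: attacked by Qa3; b5: attacked by Rc5; a6: attacked by Kb7; b6: attacked by Kb7.
Legal moves for White: none.
In check with no legal moves → checkmate.

checkmate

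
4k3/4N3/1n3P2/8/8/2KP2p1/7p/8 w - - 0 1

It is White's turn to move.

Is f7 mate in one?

After f7: black king on e8; in check: yes, from the white pawn on f7.
Black has 5 legal replies: Kf8, Kd8, Kxf7, Kxe7, Kd7.
In check but a legal move exists → not checkmate.

no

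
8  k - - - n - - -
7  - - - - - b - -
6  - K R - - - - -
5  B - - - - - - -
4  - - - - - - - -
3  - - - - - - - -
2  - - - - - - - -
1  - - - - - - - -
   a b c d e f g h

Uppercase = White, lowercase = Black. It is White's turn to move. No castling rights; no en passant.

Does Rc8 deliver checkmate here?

yes

After Rc8: black king on a8; in check: yes, from the white rook on c8.
King squares — a7: attacked by Kb6; b7: attacked by Kb6; b8: attacked by Rc8.
Black has no legal moves → checkmate.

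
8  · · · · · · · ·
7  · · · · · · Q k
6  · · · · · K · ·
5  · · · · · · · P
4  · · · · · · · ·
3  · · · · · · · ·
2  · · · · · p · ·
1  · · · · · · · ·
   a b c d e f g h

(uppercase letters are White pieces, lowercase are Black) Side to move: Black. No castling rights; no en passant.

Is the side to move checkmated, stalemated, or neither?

Black to move; black king on h7.
In check: yes, from the white queen on g7.
King squares — g6: attacked by Ph5; h6: attacked by Qg7; g7: attacked by Kf6; g8: attacked by Qg7; h8: attacked by Qg7.
Legal moves for Black: none.
In check with no legal moves → checkmate.

checkmate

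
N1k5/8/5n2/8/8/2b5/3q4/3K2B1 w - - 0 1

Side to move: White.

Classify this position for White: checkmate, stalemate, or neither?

White to move; white king on d1.
In check: yes, from the black queen on d2.
King squares — c1: attacked by Qd2; e1: attacked by Qd2; c2: attacked by Qd2; d2: attacked by Bc3; e2: attacked by Qd2.
Legal moves for White: none.
In check with no legal moves → checkmate.

checkmate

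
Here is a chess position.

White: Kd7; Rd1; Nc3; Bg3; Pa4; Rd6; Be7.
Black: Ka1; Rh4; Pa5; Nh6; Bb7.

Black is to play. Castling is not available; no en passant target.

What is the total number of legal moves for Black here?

Black to move; king on a1.
In check: yes, from the white rook on d1.
Legal moves: Kb2.
Count: 1.

1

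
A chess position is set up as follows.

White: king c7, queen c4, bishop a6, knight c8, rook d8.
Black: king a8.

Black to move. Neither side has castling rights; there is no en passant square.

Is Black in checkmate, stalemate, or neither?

Black to move; black king on a8.
In check: no.
King squares — a7: attacked by Nc8; b7: attacked by Ba6; b8: attacked by Kc7.
Legal moves for Black: none.
Not in check and no legal moves → stalemate.

stalemate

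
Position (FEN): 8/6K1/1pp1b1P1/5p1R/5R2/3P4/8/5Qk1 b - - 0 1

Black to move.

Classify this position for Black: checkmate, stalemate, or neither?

Black to move; black king on g1.
In check: yes, from the white queen on f1.
King squares — f1: attacked by Rf4; h1: attacked by Qf1; f2: attacked by Qf1; g2: attacked by Qf1; h2: attacked by Rh5.
Legal moves for Black: none.
In check with no legal moves → checkmate.

checkmate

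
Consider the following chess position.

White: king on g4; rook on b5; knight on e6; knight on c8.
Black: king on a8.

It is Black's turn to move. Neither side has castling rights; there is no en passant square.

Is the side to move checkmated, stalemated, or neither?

Black to move; black king on a8.
In check: no.
King squares — a7: attacked by Nc8; b7: attacked by Rb5; b8: attacked by Rb5.
Legal moves for Black: none.
Not in check and no legal moves → stalemate.

stalemate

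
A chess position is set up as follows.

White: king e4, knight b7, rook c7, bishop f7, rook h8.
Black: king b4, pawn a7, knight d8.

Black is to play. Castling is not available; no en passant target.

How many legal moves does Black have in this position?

9

Black to move; king on b4.
In check: no.
Legal moves: Nxf7, Nxb7, Ne6, Nc6, Kb5, Ka4, Ka3, a6, a5.
Count: 9.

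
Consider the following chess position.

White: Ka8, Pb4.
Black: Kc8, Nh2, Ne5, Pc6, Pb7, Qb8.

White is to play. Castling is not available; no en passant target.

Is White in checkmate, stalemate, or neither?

White to move; white king on a8.
In check: yes, from the black queen on b8.
King squares — a7: attacked by Qb8; b7: attacked by Qb8; b8: attacked by Kc8.
Legal moves for White: none.
In check with no legal moves → checkmate.

checkmate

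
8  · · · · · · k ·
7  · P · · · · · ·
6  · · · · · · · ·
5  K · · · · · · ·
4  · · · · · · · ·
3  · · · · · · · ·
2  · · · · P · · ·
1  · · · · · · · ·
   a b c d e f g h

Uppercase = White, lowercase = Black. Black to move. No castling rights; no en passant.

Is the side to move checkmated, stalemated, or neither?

neither

Black to move; black king on g8.
In check: no.
Legal moves for Black: Kh8, Kf8, Kh7, Kg7, Kf7.
Black has 5 legal moves and is not in check → neither.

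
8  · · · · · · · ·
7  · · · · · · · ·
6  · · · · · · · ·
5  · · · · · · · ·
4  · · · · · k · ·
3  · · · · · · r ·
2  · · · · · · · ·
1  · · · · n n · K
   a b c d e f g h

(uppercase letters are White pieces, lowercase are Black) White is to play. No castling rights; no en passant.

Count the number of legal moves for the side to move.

0

White to move; king on h1.
In check: no.
Legal moves: none.
Count: 0.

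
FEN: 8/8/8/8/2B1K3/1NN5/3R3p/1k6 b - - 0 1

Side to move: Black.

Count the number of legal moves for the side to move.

Black to move; king on b1.
In check: yes, from the white knight on c3.
Legal moves: none.
Count: 0.

0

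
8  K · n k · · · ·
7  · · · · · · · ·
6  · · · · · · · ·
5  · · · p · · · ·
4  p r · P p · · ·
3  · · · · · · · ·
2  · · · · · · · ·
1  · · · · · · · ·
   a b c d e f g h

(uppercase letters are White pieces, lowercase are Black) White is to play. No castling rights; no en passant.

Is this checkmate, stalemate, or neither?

stalemate

White to move; white king on a8.
In check: no.
King squares — a7: attacked by Nc8; b7: attacked by Rb4; b8: attacked by Rb4.
Legal moves for White: none.
Not in check and no legal moves → stalemate.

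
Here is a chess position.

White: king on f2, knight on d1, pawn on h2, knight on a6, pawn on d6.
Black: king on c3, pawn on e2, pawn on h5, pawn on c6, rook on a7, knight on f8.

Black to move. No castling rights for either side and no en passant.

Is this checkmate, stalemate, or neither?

neither

Black to move; black king on c3.
In check: yes, from the white knight on d1.
Legal moves for Black: Kd4, Kc4, Kd3, Kb3, Kd2, Kc2, exd1=Q, exd1=R, exd1=B, exd1=N+.
Black is in check but has 10 legal moves → neither.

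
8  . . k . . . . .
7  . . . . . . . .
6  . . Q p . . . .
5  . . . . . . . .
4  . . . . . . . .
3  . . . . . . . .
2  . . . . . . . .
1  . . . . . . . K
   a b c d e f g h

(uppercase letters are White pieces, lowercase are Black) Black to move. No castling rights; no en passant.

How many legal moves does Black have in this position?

Black to move; king on c8.
In check: yes, from the white queen on c6.
Legal moves: Kd8, Kb8.
Count: 2.

2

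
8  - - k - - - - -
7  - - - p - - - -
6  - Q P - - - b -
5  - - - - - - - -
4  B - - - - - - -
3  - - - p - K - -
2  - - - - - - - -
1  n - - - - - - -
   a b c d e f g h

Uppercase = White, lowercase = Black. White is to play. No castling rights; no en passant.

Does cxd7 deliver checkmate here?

yes

After cxd7: black king on c8; in check: yes, from the white pawn on d7.
King squares — b7: attacked by Qb6; c7: attacked by Qb6; d7: attacked by Ba4; b8: attacked by Qb6; d8: attacked by Qb6.
Black has no legal moves → checkmate.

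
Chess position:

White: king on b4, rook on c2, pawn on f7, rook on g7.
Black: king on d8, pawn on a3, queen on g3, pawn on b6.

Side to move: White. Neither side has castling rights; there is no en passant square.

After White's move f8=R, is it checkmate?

yes

After f8=R: black king on d8; in check: yes, from the white rook on f8.
King squares — c7: attacked by Rc2; d7: attacked by Rg7; e7: attacked by Rg7; c8: attacked by Rc2; e8: attacked by Rf8.
Black has no legal moves → checkmate.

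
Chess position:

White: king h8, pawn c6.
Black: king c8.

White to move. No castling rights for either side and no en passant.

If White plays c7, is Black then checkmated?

no

After c7: black king on c8; in check: no.
Black is not in check, so this cannot be checkmate.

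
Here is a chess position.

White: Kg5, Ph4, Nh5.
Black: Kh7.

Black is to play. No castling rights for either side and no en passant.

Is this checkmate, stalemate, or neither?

Black to move; black king on h7.
In check: no.
Legal moves for Black: Kh8, Kg8.
Black has 2 legal moves and is not in check → neither.

neither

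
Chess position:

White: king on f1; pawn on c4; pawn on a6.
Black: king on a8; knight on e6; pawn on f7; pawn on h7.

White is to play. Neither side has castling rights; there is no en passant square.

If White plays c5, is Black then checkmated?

After c5: black king on a8; in check: no.
Black is not in check, so this cannot be checkmate.

no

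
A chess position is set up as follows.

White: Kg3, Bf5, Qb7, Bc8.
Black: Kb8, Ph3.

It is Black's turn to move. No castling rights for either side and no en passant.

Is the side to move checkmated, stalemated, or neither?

checkmate

Black to move; black king on b8.
In check: yes, from the white queen on b7.
King squares — a7: attacked by Qb7; b7: attacked by Bc8; c7: attacked by Qb7; a8: attacked by Qb7; c8: attacked by Bf5.
Legal moves for Black: none.
In check with no legal moves → checkmate.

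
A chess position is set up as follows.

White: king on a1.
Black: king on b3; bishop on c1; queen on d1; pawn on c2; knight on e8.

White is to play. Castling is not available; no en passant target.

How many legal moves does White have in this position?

0

White to move; king on a1.
In check: no.
Legal moves: none.
Count: 0.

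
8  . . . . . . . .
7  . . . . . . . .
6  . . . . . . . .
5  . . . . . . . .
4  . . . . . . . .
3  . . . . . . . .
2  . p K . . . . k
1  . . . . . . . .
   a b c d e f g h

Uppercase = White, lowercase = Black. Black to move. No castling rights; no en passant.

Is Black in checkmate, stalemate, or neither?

neither

Black to move; black king on h2.
In check: no.
Legal moves for Black: Kh3, Kg3, Kg2, Kh1, Kg1, b1=Q+, b1=R, b1=B+, b1=N.
Black has 9 legal moves and is not in check → neither.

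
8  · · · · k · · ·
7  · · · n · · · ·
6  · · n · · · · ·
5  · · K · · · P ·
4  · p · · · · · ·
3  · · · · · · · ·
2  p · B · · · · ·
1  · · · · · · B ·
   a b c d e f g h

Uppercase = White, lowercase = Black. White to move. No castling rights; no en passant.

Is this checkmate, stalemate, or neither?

neither

White to move; white king on c5.
In check: yes, from the black knight on d7.
King squares — b4: attacked by Nc6; c4: available; d4: attacked by Nc6; b5: available; d5: available; b6: attacked by Nd7; c6: available; d6: available.
Legal moves for White: Kd6, Kxc6, Kd5, Kb5, Kc4.
White is in check but has 5 legal moves → neither.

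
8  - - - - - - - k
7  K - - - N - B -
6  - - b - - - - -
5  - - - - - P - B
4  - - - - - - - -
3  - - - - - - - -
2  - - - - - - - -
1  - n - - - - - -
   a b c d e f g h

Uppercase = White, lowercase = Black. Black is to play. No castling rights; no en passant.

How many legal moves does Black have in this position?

2

Black to move; king on h8.
In check: yes, from the white bishop on g7.
Legal moves: Kh7, Kxg7.
Count: 2.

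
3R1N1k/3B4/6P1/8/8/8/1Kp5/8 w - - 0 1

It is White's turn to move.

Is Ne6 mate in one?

After Ne6: black king on h8; in check: yes, from the white rook on d8.
King squares — g7: attacked by Ne6; h7: attacked by Pg6; g8: attacked by Rd8.
Black has no legal moves → checkmate.

yes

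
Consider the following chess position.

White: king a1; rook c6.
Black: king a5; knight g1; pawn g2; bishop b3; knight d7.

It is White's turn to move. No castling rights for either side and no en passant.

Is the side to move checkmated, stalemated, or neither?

White to move; white king on a1.
In check: no.
Legal moves for White: Rc8, Rc7, Rh6, Rg6, Rf6, Re6, Rd6, Rb6, Ra6+, Rc5+, Rc4, Rc3, Rc2, Rc1, Kb2, Kb1.
White has 16 legal moves and is not in check → neither.

neither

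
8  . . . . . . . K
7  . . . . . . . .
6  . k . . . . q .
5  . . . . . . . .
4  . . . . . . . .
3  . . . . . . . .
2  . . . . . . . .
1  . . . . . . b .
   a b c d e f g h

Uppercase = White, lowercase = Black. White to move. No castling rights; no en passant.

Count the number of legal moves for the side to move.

0

White to move; king on h8.
In check: no.
Legal moves: none.
Count: 0.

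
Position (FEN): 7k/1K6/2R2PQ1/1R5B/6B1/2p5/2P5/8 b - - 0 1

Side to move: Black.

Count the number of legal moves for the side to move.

Black to move; king on h8.
In check: no.
Legal moves: none.
Count: 0.

0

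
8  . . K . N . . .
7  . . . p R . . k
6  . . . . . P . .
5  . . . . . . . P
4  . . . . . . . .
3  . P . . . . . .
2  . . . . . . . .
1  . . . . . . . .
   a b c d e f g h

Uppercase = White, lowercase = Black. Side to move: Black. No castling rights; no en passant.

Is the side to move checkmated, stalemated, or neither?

Black to move; black king on h7.
In check: yes, from the white rook on e7.
Legal moves for Black: Kh8, Kg8, Kh6.
Black is in check but has 3 legal moves → neither.

neither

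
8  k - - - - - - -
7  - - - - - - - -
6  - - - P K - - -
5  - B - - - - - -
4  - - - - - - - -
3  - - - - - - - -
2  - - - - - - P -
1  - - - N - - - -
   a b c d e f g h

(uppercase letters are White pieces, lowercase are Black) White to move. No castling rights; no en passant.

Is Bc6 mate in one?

After Bc6: black king on a8; in check: yes, from the white bishop on c6.
Black has 2 legal replies: Kb8, Ka7.
In check but a legal move exists → not checkmate.

no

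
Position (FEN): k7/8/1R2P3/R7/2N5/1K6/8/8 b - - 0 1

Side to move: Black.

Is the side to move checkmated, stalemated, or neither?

checkmate

Black to move; black king on a8.
In check: yes, from the white rook on a5.
King squares — a7: attacked by Ra5; b7: attacked by Rb6; b8: attacked by Rb6.
Legal moves for Black: none.
In check with no legal moves → checkmate.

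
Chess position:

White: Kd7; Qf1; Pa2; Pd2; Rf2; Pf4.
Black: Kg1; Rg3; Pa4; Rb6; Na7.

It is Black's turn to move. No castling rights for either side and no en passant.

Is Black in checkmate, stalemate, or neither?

checkmate

Black to move; black king on g1.
In check: yes, from the white queen on f1.
King squares — f1: attacked by Rf2; h1: attacked by Qf1; f2: attacked by Qf1; g2: attacked by Qf1; h2: attacked by Rf2.
Legal moves for Black: none.
In check with no legal moves → checkmate.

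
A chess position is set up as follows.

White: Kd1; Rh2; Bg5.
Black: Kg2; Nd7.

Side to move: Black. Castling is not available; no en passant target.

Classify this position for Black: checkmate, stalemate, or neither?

Black to move; black king on g2.
In check: yes, from the white rook on h2.
Legal moves for Black: Kg3, Kf3, Kxh2, Kg1, Kf1.
Black is in check but has 5 legal moves → neither.

neither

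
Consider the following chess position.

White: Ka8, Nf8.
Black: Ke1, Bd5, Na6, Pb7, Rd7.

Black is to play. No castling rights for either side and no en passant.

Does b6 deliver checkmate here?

After b6: white king on a8; in check: yes, from the black bishop on d5.
King squares — a7: attacked by Rd7; b7: attacked by Bd5; b8: attacked by Na6.
White has no legal moves → checkmate.

yes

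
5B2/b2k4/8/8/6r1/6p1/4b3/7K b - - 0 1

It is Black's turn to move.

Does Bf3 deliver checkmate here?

After Bf3: white king on h1; in check: yes, from the black bishop on f3.
King squares — g1: attacked by Ba7; g2: attacked by Bf3; h2: attacked by Pg3.
White has no legal moves → checkmate.

yes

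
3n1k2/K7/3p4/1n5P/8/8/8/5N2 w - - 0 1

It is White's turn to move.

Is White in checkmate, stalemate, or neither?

neither

White to move; white king on a7.
In check: yes, from the black knight on b5.
King squares — a6: available; b6: available; b7: attacked by Nd8; a8: available; b8: available.
Legal moves for White: Kb8, Ka8, Kb6, Ka6.
White is in check but has 4 legal moves → neither.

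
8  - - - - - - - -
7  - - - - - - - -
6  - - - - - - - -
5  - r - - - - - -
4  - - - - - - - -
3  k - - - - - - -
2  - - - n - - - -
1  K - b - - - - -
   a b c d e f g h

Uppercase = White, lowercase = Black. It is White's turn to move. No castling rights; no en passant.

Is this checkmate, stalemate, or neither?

White to move; white king on a1.
In check: no.
King squares — b1: attacked by Nd2; a2: attacked by Ka3; b2: attacked by Bc1.
Legal moves for White: none.
Not in check and no legal moves → stalemate.

stalemate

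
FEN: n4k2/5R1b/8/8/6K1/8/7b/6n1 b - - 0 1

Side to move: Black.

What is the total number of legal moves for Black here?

Black to move; king on f8.
In check: yes, from the white rook on f7.
Legal moves: Kg8, Ke8, Kxf7.
Count: 3.

3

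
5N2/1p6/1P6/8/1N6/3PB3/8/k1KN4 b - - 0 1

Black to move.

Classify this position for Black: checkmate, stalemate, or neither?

stalemate

Black to move; black king on a1.
In check: no.
King squares — b1: attacked by Kc1; a2: attacked by Nb4; b2: attacked by Kc1.
Legal moves for Black: none.
Not in check and no legal moves → stalemate.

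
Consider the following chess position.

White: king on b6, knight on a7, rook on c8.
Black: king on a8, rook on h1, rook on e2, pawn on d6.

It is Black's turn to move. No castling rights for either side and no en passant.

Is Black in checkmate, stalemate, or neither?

checkmate

Black to move; black king on a8.
In check: yes, from the white rook on c8.
King squares — a7: attacked by Kb6; b7: attacked by Kb6; b8: attacked by Rc8.
Legal moves for Black: none.
In check with no legal moves → checkmate.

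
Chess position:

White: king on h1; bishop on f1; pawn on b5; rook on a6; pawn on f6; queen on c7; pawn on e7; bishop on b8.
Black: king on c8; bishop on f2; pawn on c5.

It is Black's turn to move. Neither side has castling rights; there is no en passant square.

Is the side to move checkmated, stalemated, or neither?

checkmate

Black to move; black king on c8.
In check: yes, from the white queen on c7.
King squares — b7: attacked by Qc7; c7: attacked by Bb8; d7: attacked by Qc7; b8: attacked by Qc7; d8: attacked by Qc7.
Legal moves for Black: none.
In check with no legal moves → checkmate.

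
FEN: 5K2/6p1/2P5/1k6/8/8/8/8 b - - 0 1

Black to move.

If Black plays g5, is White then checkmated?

After g5: white king on f8; in check: no.
White is not in check, so this cannot be checkmate.

no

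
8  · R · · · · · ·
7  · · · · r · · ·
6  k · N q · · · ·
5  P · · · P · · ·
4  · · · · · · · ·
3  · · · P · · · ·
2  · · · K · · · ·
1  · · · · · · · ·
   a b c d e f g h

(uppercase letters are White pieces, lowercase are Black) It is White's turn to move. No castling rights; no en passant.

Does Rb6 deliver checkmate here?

yes

After Rb6: black king on a6; in check: yes, from the white rook on b6.
King squares — a5: attacked by Nc6; b5: attacked by Rb6; b6: attacked by Pa5; a7: attacked by Nc6; b7: attacked by Rb6.
Black has no legal moves → checkmate.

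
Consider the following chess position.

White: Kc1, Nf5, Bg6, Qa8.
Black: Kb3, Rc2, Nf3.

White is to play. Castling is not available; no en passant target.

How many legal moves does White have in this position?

2

White to move; king on c1.
In check: yes, from the black rook on c2.
Legal moves: Kd1, Kb1.
Count: 2.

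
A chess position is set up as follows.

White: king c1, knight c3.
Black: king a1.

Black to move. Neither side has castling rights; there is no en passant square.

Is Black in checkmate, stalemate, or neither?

Black to move; black king on a1.
In check: no.
King squares — b1: attacked by Kc1; a2: attacked by Nc3; b2: attacked by Kc1.
Legal moves for Black: none.
Not in check and no legal moves → stalemate.

stalemate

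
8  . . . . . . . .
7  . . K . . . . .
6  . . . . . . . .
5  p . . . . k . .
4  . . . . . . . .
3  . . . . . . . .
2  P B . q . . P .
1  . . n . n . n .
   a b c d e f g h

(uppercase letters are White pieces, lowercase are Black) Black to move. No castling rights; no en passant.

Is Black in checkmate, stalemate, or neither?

neither

Black to move; black king on f5.
In check: no.
Legal moves for Black include: Kg6, Ke6, Kg5, Kg4, Kf4, Ke4, Qd8+, Qd7+, Qh6, Qd6+, Qg5, Qd5, Qf4+, Qd4, Qb4, Qe3, Qd3, Qc3+, ... (list truncated; more exist).
Black has legal moves and is not in check → neither.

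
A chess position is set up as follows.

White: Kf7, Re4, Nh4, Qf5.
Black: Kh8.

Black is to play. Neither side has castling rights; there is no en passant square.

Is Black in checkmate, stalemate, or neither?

Black to move; black king on h8.
In check: no.
King squares — g7: attacked by Kf7; h7: attacked by Qf5; g8: attacked by Kf7.
Legal moves for Black: none.
Not in check and no legal moves → stalemate.

stalemate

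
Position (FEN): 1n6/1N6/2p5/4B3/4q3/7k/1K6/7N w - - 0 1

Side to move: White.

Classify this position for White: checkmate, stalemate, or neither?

White to move; white king on b2.
In check: no.
Legal moves for White include: Nd8, Nd6, Nc5, Na5, Bh8, Bxb8, Bg7, Bc7, Bf6, Bd6, Bf4, Bd4, Bg3, Bc3, Bh2, Kc3, Kb3, Ka3, ... (list truncated; more exist).
White has legal moves and is not in check → neither.

neither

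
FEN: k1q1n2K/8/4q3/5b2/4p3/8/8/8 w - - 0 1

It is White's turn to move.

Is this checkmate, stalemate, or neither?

White to move; white king on h8.
In check: no.
King squares — g7: attacked by Ne8; h7: attacked by Bf5; g8: attacked by Qe6.
Legal moves for White: none.
Not in check and no legal moves → stalemate.

stalemate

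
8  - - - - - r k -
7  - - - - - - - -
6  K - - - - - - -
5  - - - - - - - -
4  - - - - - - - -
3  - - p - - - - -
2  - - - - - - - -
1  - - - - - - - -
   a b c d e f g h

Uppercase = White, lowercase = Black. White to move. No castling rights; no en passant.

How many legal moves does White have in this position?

White to move; king on a6.
In check: no.
Legal moves: Kb7, Ka7, Kb6, Kb5, Ka5.
Count: 5.

5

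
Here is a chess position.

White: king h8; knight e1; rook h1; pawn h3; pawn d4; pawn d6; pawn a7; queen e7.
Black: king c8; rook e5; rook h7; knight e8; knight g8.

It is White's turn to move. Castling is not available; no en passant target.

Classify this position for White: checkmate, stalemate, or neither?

neither

White to move; white king on h8.
In check: yes, from the black rook on h7.
Legal moves for White: Kxg8, Kxh7, Qxh7.
White is in check but has 3 legal moves → neither.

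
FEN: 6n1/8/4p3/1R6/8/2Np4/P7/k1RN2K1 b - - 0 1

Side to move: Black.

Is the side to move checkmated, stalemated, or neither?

Black to move; black king on a1.
In check: yes, from the white rook on c1.
King squares — b1: attacked by Rc1; a2: attacked by Nc3; b2: attacked by Nd1.
Legal moves for Black: none.
In check with no legal moves → checkmate.

checkmate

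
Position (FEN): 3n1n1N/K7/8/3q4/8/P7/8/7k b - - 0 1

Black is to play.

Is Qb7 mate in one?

After Qb7: white king on a7; in check: yes, from the black queen on b7.
King squares — a6: attacked by Qb7; b6: attacked by Qb7; b7: attacked by Nd8; a8: attacked by Qb7; b8: attacked by Qb7.
White has no legal moves → checkmate.

yes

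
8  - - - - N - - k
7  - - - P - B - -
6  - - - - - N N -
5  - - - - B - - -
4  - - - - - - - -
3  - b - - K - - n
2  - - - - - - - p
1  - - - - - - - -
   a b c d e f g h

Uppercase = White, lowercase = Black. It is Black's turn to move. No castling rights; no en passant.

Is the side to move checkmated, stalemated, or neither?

Black to move; black king on h8.
In check: yes, from the white knight on g6.
King squares — g7: attacked by Ne8; h7: attacked by Nf6; g8: attacked by Nf6.
Legal moves for Black: none.
In check with no legal moves → checkmate.

checkmate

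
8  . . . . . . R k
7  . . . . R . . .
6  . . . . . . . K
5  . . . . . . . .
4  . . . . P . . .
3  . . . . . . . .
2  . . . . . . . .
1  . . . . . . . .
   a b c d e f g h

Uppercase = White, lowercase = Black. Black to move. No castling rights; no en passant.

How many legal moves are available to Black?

Black to move; king on h8.
In check: yes, from the white rook on g8.
Legal moves: Kxg8.
Count: 1.

1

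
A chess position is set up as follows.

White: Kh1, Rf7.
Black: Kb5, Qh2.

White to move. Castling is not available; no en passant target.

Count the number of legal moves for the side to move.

1

White to move; king on h1.
In check: yes, from the black queen on h2.
Legal moves: Kxh2.
Count: 1.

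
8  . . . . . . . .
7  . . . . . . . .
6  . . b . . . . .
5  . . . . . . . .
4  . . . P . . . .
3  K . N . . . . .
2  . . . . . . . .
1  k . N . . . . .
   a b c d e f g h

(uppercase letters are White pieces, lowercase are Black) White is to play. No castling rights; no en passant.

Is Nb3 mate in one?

After Nb3: black king on a1; in check: yes, from the white knight on b3.
King squares — b1: attacked by Nc3; a2: attacked by Ka3; b2: attacked by Ka3.
Black has no legal moves → checkmate.

yes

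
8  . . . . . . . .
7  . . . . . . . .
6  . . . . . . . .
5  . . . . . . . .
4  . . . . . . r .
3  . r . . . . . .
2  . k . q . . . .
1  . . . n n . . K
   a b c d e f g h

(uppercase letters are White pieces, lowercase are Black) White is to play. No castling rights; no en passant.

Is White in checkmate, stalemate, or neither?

White to move; white king on h1.
In check: no.
King squares — g1: attacked by Rg4; g2: attacked by Ne1; h2: attacked by Qd2.
Legal moves for White: none.
Not in check and no legal moves → stalemate.

stalemate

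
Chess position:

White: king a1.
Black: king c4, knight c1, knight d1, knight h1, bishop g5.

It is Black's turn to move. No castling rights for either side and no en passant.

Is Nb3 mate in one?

no

After Nb3: white king on a1; in check: yes, from the black knight on b3.
White has 2 legal replies: Ka2, Kb1.
In check but a legal move exists → not checkmate.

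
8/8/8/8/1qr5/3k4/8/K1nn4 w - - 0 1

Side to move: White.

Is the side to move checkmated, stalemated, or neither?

White to move; white king on a1.
In check: no.
King squares — b1: attacked by Qb4; a2: attacked by Nc1; b2: attacked by Nd1.
Legal moves for White: none.
Not in check and no legal moves → stalemate.

stalemate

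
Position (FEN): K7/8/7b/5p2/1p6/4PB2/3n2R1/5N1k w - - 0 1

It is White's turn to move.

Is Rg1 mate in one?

no

After Rg1: black king on h1; in check: yes, from the white rook on g1 and the white bishop on f3.
Black has 1 legal reply: Kxg1.
In check but a legal move exists → not checkmate.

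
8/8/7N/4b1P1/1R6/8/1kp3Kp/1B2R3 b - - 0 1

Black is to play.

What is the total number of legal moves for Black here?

Black to move; king on b2.
In check: yes, from the white rook on b4.
Legal moves: Kc3, Ka3, Ka1.
Count: 3.

3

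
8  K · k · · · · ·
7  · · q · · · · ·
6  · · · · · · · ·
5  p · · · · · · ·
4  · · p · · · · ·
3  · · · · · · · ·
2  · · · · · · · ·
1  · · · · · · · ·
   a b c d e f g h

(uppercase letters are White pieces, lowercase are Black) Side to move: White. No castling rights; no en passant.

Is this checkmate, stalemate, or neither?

White to move; white king on a8.
In check: no.
King squares — a7: attacked by Qc7; b7: attacked by Qc7; b8: attacked by Qc7.
Legal moves for White: none.
Not in check and no legal moves → stalemate.

stalemate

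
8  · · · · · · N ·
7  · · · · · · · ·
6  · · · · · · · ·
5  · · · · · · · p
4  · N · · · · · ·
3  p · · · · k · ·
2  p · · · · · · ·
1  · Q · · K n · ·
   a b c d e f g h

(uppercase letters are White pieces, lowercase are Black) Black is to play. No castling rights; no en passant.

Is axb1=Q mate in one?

yes

After axb1=Q: white king on e1; in check: yes, from the black queen on b1.
King squares — d1: attacked by Qb1; f1: attacked by Qb1; d2: attacked by Nf1; e2: attacked by Kf3; f2: attacked by Kf3.
White has no legal moves → checkmate.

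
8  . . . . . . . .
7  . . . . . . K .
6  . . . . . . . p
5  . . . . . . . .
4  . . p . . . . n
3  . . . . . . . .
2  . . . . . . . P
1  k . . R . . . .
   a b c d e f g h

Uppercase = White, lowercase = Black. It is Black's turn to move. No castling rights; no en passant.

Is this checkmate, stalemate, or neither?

Black to move; black king on a1.
In check: yes, from the white rook on d1.
King squares — b1: attacked by Rd1; a2: available; b2: available.
Legal moves for Black: Kb2, Ka2.
Black is in check but has 2 legal moves → neither.

neither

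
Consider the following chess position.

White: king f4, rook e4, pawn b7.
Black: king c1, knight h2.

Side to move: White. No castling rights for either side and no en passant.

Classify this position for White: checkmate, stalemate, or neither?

White to move; white king on f4.
In check: no.
Legal moves for White include: Kg5, Kf5, Ke5, Kg3, Ke3, Re8, Re7, Re6, Re5, Rd4, Rc4+, Rb4, Ra4, Re3, Re2, Re1+, b8=Q, b8=R, ... (list truncated; more exist).
White has legal moves and is not in check → neither.

neither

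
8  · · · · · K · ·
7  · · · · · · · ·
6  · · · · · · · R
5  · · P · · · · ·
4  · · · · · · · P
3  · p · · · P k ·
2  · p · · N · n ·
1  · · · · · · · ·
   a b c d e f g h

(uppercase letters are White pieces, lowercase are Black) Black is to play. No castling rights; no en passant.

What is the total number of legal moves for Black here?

4

Black to move; king on g3.
In check: yes, from the white knight on e2.
Legal moves: Kh3, Kxf3, Kh2, Kf2.
Count: 4.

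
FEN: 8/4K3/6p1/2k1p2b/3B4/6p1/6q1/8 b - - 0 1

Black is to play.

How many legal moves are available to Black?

7

Black to move; king on c5.
In check: yes, from the white bishop on d4.
Legal moves: Kc6, Kd5, Kb5, Kxd4, Kc4, Kb4, exd4.
Count: 7.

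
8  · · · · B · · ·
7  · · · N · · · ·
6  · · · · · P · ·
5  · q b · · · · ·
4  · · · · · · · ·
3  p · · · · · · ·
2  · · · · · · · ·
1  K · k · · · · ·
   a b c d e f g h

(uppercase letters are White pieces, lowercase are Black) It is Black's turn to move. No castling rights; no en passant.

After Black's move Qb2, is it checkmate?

After Qb2: white king on a1; in check: yes, from the black queen on b2.
King squares — b1: attacked by Kc1; a2: attacked by Qb2; b2: attacked by Kc1.
White has no legal moves → checkmate.

yes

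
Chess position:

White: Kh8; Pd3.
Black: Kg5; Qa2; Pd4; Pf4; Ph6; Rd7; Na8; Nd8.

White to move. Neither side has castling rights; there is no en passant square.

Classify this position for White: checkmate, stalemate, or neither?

stalemate

White to move; white king on h8.
In check: no.
King squares — g7: attacked by Rd7; h7: attacked by Rd7; g8: attacked by Qa2.
Legal moves for White: none.
Not in check and no legal moves → stalemate.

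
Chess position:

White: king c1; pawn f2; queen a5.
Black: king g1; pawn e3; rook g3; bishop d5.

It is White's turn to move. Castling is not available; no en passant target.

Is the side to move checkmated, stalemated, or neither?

neither

White to move; white king on c1.
In check: no.
Legal moves for White include: Qd8, Qa8, Qc7, Qa7, Qb6, Qa6, Qxd5, Qc5, Qb5, Qb4, Qa4, Qc3, Qa3, Qd2, Qa2, Qe1+, Qa1, Kc2, ... (list truncated; more exist).
White has legal moves and is not in check → neither.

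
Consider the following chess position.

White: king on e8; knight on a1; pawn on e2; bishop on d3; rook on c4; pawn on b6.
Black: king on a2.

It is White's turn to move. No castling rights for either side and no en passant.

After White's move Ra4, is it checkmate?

After Ra4: black king on a2; in check: yes, from the white rook on a4.
Black has 1 legal reply: Kb2.
In check but a legal move exists → not checkmate.

no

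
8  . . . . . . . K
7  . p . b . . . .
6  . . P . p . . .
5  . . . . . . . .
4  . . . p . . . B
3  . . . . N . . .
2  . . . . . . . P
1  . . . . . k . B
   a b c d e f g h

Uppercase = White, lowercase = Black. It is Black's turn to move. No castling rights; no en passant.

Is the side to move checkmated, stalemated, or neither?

neither

Black to move; black king on f1.
In check: yes, from the white knight on e3.
Legal moves for Black: Ke2, Kg1, dxe3.
Black is in check but has 3 legal moves → neither.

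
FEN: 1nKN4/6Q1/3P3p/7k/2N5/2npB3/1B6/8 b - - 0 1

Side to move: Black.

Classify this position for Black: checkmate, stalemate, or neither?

Black to move; black king on h5.
In check: no.
Legal moves for Black: Nd7, Nc6, Na6, Kh4, Nd5, Nb5, Ne4, Na4, Ne2, Na2, Nd1, Nb1, d2.
Black has 13 legal moves and is not in check → neither.

neither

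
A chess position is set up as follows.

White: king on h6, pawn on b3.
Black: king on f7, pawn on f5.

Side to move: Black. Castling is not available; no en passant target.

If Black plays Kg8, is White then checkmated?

no

After Kg8: white king on h6; in check: no.
White is not in check, so this cannot be checkmate.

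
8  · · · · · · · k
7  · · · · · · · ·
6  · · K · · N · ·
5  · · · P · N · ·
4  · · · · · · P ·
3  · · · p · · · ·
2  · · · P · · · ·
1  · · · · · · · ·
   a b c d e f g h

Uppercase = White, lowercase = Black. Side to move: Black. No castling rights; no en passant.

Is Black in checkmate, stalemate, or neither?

stalemate

Black to move; black king on h8.
In check: no.
King squares — g7: attacked by Nf5; h7: attacked by Nf6; g8: attacked by Nf6.
Legal moves for Black: none.
Not in check and no legal moves → stalemate.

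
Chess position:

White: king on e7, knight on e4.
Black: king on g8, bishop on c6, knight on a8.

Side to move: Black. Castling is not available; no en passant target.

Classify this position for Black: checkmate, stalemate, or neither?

Black to move; black king on g8.
In check: no.
Legal moves for Black: Kh8, Kh7, Kg7, Nc7, Nb6, Be8, Bd7, Bb7, Bd5, Bb5, Bxe4, Ba4.
Black has 12 legal moves and is not in check → neither.

neither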